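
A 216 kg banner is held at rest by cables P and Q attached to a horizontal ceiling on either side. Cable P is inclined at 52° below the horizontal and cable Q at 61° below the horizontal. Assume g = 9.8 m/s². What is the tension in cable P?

Weight W = 216 × 9.8 = 2117 N acts straight down.
Horizontal: T_P cos 52° = T_Q cos 61°  →  T_Q = 1.27 T_P.
Vertical: T_P sin 52° + T_Q sin 61° = 2117.
Substituting the horizontal relation into the vertical equation gives 1.899 T_P = 2117, so T_P = 1115 N.

T_P ≈ 1110 N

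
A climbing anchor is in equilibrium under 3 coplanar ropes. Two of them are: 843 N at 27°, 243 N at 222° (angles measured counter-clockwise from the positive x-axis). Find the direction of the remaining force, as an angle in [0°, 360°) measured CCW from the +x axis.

θ ≈ 201°

Sum the known components: ΣF_x = 570.5 N, ΣF_y = 220.1 N.
For equilibrium the remaining force must supply (−ΣF_x, −ΣF_y) = (-570.5, -220.1) N.
Magnitude = √((-570.5)² + (-220.1)²) = 611.5 N; direction = atan2(-220.1, -570.5) = 201.1°.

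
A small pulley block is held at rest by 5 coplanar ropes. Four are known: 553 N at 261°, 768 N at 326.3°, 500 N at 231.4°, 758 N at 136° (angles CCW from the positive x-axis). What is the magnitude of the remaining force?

Sum the known components: ΣF_x = -304.8 N, ΣF_y = -836.5 N.
For equilibrium the remaining force must supply (−ΣF_x, −ΣF_y) = (304.8, 836.5) N.
Magnitude = √((304.8)² + (836.5)²) = 890.3 N; direction = atan2(836.5, 304.8) = 70.0°.

F ≈ 890 N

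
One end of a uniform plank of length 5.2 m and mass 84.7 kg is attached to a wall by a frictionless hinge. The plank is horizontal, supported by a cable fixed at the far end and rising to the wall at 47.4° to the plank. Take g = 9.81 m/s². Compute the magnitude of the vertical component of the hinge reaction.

Take torques about the hinge: T sin 47.4° · 5.2 = 84.7×9.81×2.6 = 2160.4 N·m.
So T = 2160.4 / (0.7361 × 5.2) = 564.4 N.
ΣF_y = 0: H_y = (84.7×9.81) − T sin 47.4° = 830.91 − 415.45 = 415.45 N.

|H_y| ≈ 415 N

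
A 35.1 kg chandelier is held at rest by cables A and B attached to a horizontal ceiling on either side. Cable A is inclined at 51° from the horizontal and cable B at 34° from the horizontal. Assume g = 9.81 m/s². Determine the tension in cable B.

T_B ≈ 218 N

Weight W = 35.1 × 9.81 = 344.3 N acts straight down.
Horizontal: T_A cos 51° = T_B cos 34°  →  T_A = 1.317 T_B.
Vertical: T_A sin 51° + T_B sin 34° = 344.3.
Substituting the horizontal relation into the vertical equation gives 1.583 T_B = 344.3, so T_B = 217.5 N.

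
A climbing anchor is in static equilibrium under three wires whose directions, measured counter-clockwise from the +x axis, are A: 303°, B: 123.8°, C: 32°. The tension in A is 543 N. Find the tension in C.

T_C ≈ 7.59 N

Resolve: ΣF_x = 543 cos 303° + T_B cos 123.8° + T_C cos 32° = 0.
        ΣF_y = 543 sin 303° + T_B sin 123.8° + T_C sin 32° = 0.
The known terms sum to (295.7, -455.4) N, so -0.5563 T_B + 0.8480 T_C = -295.7 and 0.8310 T_B + 0.5299 T_C = 455.4.
Solving simultaneously: T_B = 543.2 N, T_C = 7.585 N.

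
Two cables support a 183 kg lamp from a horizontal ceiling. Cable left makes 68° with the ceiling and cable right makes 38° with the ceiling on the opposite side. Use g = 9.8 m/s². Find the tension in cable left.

T_left ≈ 1470 N

Weight W = 183 × 9.8 = 1793 N acts straight down.
Horizontal: T_left cos 68° = T_right cos 38°  →  T_right = 0.4754 T_left.
Vertical: T_left sin 68° + T_right sin 38° = 1793.
Substituting the horizontal relation into the vertical equation gives 1.22 T_left = 1793, so T_left = 1470 N.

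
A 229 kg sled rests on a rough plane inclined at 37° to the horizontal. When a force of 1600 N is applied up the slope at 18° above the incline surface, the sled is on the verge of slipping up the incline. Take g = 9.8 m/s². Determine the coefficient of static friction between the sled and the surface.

μ ≈ 0.132

On the verge of sliding up the incline, friction is at its maximum μN and acts down the slope.
Perpendicular to incline: N = W cos 37° − P sin 18° = 1792 − 494.4 = 1298 N.
Along incline: P cos 18° − μN = W sin 37° → μ = −(W sin 37° − P cos 18°) / N = 0.1318.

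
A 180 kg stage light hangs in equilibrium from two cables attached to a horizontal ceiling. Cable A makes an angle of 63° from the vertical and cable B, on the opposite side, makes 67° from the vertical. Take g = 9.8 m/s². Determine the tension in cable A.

Angles from the horizontal: cable A is 90° − 63° = 27°, cable B is 90° − 67° = 23°.
Weight W = 180 × 9.8 = 1764 N acts straight down.
Horizontal: T_A cos 27° = T_B cos 23°  →  T_B = 0.968 T_A.
Vertical: T_A sin 27° + T_B sin 23° = 1764.
Substituting the horizontal relation into the vertical equation gives 0.8322 T_A = 1764, so T_A = 2120 N.

T_A ≈ 2120 N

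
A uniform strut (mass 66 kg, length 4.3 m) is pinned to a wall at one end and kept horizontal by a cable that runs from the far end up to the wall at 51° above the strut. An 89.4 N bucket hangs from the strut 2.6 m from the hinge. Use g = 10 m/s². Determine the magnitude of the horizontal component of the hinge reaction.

Take torques about the hinge: T sin 51° · 4.3 = 66×10×2.15 + 89.4×2.6 = 1651.4 N·m.
So T = 1651.4 / (0.7771 × 4.3) = 494.19 N.
ΣF_x = 0: H_x = T cos 51° = 311 N.

H_x ≈ 311 N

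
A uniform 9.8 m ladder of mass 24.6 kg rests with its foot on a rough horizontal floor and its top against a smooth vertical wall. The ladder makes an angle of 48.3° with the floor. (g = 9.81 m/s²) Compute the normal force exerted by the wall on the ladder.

N_wall ≈ 108 N

Torques about the foot: N_wall · 9.8 sin 48.3° = 24.6×9.81×4.9 cos 48.3° → N_wall = 107.51 N.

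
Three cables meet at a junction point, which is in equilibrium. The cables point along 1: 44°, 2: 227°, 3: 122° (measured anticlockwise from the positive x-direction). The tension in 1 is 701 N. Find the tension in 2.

Resolve: ΣF_x = 701 cos 44° + T_2 cos 227° + T_3 cos 122° = 0.
        ΣF_y = 701 sin 44° + T_2 sin 227° + T_3 sin 122° = 0.
The known terms sum to (504.3, 487) N, so -0.6820 T_2 − 0.5299 T_3 = -504.3 and -0.7314 T_2 + 0.8480 T_3 = -487.
Solving simultaneously: T_2 = 709.9 N, T_3 = 37.98 N.

T_2 ≈ 710 N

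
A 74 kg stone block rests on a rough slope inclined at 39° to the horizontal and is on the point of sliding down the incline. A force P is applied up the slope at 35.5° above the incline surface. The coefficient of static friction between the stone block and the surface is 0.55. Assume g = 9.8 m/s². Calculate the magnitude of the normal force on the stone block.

N ≈ 392 N

On the verge of sliding down the incline, friction equals μN and acts up the slope.
Perpendicular: N + P sin 35.5° = W cos 39° = 563.6 N.
Along incline: P cos 35.5° + μN = W sin 39° with W sin 39° = 456.4 N.
Solving the pair for P and N: P = 295.9 N, N = 391.7 N (and f = μN = 215.5 N).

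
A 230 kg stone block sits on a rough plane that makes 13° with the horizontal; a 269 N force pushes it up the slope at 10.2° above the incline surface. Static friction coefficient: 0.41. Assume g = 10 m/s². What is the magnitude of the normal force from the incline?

Axes along / perpendicular to the incline. W sin 13° = 517.4 N down-slope; W cos 13° = 2241 N into the surface.
Perpendicular: N = W cos 13° − P sin 10.2° = 2241 − 47.64 = 2193 N.
Along incline: P cos 10.2° + f = W sin 13° (friction acts up-slope) → f = 517.4 − 264.7 = 252.6 N.
|f| = 252.6 N ≤ μN = 899.3 N, so the stone block is indeed static.

N ≈ 2190 N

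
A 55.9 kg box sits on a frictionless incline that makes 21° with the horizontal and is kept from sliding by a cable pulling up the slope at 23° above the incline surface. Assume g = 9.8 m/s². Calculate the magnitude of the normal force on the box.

N ≈ 428 N

Take axes along and perpendicular to the incline. Weight components: W sin 21° = 196.3 N down-slope, W cos 21° = 511.4 N into the surface.
Along incline: T cos 23° = W sin 21° → T = 213.3 N.
Perpendicular: N = W cos 21° − T sin 23° = 428.1 N.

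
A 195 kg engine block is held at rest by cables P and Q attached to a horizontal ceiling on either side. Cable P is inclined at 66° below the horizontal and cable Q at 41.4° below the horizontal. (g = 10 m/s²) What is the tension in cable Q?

T_Q ≈ 831 N

Weight W = 195 × 10 = 1950 N acts straight down.
Horizontal: T_P cos 66° = T_Q cos 41.4°  →  T_P = 1.844 T_Q.
Vertical: T_P sin 66° + T_Q sin 41.4° = 1950.
Substituting the horizontal relation into the vertical equation gives 2.346 T_Q = 1950, so T_Q = 831.2 N.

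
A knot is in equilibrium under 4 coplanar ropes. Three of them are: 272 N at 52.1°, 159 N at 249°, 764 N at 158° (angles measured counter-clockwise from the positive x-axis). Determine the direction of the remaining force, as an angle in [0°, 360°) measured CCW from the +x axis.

θ ≈ 330°

Sum the known components: ΣF_x = -598.3 N, ΣF_y = 352.4 N.
For equilibrium the remaining force must supply (−ΣF_x, −ΣF_y) = (598.3, -352.4) N.
Magnitude = √((598.3)² + (-352.4)²) = 694.3 N; direction = atan2(-352.4, 598.3) = 329.5°.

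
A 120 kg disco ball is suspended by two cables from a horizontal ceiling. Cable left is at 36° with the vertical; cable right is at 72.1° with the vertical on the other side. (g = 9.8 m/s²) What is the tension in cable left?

Angles from the horizontal: cable left is 90° − 36° = 54°, cable right is 90° − 72.1° = 17.9°.
Weight W = 120 × 9.8 = 1176 N acts straight down.
Horizontal: T_left cos 54° = T_right cos 17.9°  →  T_right = 0.6177 T_left.
Vertical: T_left sin 54° + T_right sin 17.9° = 1176.
Substituting the horizontal relation into the vertical equation gives 0.9989 T_left = 1176, so T_left = 1177 N.

T_left ≈ 1180 N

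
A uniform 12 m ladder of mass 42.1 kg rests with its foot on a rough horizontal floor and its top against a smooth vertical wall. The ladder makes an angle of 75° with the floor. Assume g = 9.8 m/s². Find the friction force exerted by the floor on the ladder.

f ≈ 55.3 N

Torques about the foot: N_wall · 12 sin 75° = 42.1×9.8×6 cos 75° → N_wall = 55.275 N.
ΣF_x = 0: f_floor = N_wall = 55.275 N.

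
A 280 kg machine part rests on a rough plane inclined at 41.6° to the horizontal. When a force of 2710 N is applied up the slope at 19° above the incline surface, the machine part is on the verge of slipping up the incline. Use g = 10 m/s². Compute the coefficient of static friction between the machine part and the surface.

On the verge of sliding up the incline, friction is at its maximum μN and acts down the slope.
Perpendicular to incline: N = W cos 41.6° − P sin 19° = 2094 − 882.3 = 1212 N.
Along incline: P cos 19° − μN = W sin 41.6° → μ = −(W sin 41.6° − P cos 19°) / N = 0.5805.

μ ≈ 0.581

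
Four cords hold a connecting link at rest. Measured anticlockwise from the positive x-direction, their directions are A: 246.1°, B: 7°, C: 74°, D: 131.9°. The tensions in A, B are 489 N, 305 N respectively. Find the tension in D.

Resolve: ΣF_x = 489 cos 246.1° + 305 cos 7° + T_C cos 74° + T_D cos 131.9° = 0.
        ΣF_y = 489 sin 246.1° + 305 sin 7° + T_C sin 74° + T_D sin 131.9° = 0.
The known terms sum to (104.6, -409.9) N, so 0.2756 T_C − 0.6678 T_D = -104.6 and 0.9613 T_C + 0.7443 T_D = 409.9.
Solving simultaneously: T_C = 231.2 N, T_D = 252.1 N.

T_D ≈ 252 N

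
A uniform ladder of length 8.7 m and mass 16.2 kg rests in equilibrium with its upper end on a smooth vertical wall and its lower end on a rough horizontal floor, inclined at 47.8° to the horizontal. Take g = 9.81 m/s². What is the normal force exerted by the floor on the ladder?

N_floor ≈ 159 N

ΣF_y = 0: N_floor = 16.2×9.81 = 158.92 N.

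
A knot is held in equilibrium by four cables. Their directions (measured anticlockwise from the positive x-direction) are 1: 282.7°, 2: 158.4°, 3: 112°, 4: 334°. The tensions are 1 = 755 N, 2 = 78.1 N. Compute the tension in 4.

T_4 ≈ 267 N

Resolve: ΣF_x = 755 cos 282.7° + 78.1 cos 158.4° + T_3 cos 112° + T_4 cos 334° = 0.
        ΣF_y = 755 sin 282.7° + 78.1 sin 158.4° + T_3 sin 112° + T_4 sin 334° = 0.
The known terms sum to (93.37, -707.8) N, so -0.3746 T_3 + 0.8988 T_4 = -93.37 and 0.9272 T_3 − 0.4384 T_4 = 707.8.
Solving simultaneously: T_3 = 889.5 N, T_4 = 266.9 N.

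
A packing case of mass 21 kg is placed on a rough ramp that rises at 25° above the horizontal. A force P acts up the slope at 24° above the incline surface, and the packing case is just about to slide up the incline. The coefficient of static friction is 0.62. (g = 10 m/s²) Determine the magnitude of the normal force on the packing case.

On the verge of sliding up the incline, friction equals μN and acts down the slope.
Perpendicular: N + P sin 24° = W cos 25° = 190.3 N.
Along incline: P cos 24° = W sin 25° + μN  with W sin 25° = 88.75 N.
Solving the pair for P and N: P = 177.4 N, N = 118.2 N (and f = μN = 73.28 N).

N ≈ 118 N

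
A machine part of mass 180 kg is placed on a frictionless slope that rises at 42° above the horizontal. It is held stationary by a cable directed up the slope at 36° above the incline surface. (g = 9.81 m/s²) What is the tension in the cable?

Take axes along and perpendicular to the incline. Weight components: W sin 42° = 1182 N down-slope, W cos 42° = 1312 N into the surface.
Along incline: T cos 36° = W sin 42° → T = 1460 N.
Perpendicular: N = W cos 42° − T sin 36° = 453.8 N.

T ≈ 1460 N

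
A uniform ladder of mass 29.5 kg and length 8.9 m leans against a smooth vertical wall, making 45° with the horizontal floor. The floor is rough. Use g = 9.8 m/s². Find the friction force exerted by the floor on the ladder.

f ≈ 145 N

Torques about the foot: N_wall · 8.9 sin 45° = 29.5×9.8×4.45 cos 45° → N_wall = 144.55 N.
ΣF_x = 0: f_floor = N_wall = 144.55 N.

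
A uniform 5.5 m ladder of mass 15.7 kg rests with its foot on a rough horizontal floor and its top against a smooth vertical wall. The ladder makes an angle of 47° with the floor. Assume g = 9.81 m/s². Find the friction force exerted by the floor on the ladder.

f ≈ 71.8 N

Torques about the foot: N_wall · 5.5 sin 47° = 15.7×9.81×2.75 cos 47° → N_wall = 71.812 N.
ΣF_x = 0: f_floor = N_wall = 71.812 N.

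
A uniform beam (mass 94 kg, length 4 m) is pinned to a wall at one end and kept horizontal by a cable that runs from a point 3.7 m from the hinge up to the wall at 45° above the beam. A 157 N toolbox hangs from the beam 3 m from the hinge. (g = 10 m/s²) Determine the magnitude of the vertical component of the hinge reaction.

|H_y| ≈ 462 N

Take torques about the hinge: T sin 45° · 3.7 = 94×10×2 + 157×3 = 2351 N·m.
So T = 2351 / (0.7071 × 3.7) = 898.6 N.
ΣF_y = 0: H_y = (94×10 + 157) − T sin 45° = 1097 − 635.41 = 461.59 N.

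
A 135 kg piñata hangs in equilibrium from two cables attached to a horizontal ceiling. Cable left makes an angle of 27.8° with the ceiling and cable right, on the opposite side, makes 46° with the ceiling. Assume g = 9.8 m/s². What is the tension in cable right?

T_right ≈ 1220 N

Weight W = 135 × 9.8 = 1323 N acts straight down.
Horizontal: T_left cos 27.8° = T_right cos 46°  →  T_left = 0.7853 T_right.
Vertical: T_left sin 27.8° + T_right sin 46° = 1323.
Substituting the horizontal relation into the vertical equation gives 1.086 T_right = 1323, so T_right = 1219 N.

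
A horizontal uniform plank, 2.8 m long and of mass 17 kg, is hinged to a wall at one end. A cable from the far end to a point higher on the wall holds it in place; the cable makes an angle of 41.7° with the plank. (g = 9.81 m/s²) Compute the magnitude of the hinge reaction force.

Take torques about the hinge: T sin 41.7° · 2.8 = 17×9.81×1.4 = 233.48 N·m.
So T = 233.48 / (0.6652 × 2.8) = 125.35 N.
ΣF_x = 0: H_x = T cos 41.7° = 93.589 N.
ΣF_y = 0: H_y = (17×9.81) − T sin 41.7° = 166.77 − 83.385 = 83.385 N.
|H| = √(H_x² + H_y²) = √((93.589)² + (83.385)²) = 125.35 N.

|H| ≈ 125 N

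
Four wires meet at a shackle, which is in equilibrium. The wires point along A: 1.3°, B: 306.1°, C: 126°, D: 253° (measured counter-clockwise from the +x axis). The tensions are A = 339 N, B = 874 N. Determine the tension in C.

T_C ≈ 1280 N

Resolve: ΣF_x = 339 cos 1.3° + 874 cos 306.1° + T_C cos 126° + T_D cos 253° = 0.
        ΣF_y = 339 sin 1.3° + 874 sin 306.1° + T_C sin 126° + T_D sin 253° = 0.
The known terms sum to (853.9, -698.5) N, so -0.5878 T_C − 0.2924 T_D = -853.9 and 0.8090 T_C − 0.9563 T_D = 698.5.
Solving simultaneously: T_C = 1278 N, T_D = 350.9 N.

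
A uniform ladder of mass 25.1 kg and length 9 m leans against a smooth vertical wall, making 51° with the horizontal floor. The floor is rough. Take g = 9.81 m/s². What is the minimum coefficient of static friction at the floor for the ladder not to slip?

μ_min ≈ 0.405

ΣF_y = 0: N_floor = 25.1×9.81 = 246.23 N.
Torques about the foot: N_wall · 9 sin 51° = 25.1×9.81×4.5 cos 51° → N_wall = 99.697 N.
ΣF_x = 0: f_floor = N_wall = 99.697 N.
μ_min = f_floor / N_floor = 99.697 / 246.23 = 0.4049.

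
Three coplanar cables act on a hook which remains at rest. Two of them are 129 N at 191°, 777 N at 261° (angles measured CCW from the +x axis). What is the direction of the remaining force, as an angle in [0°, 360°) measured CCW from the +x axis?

Sum the known components: ΣF_x = -248.2 N, ΣF_y = -792 N.
For equilibrium the remaining force must supply (−ΣF_x, −ΣF_y) = (248.2, 792) N.
Magnitude = √((248.2)² + (792)²) = 830 N; direction = atan2(792, 248.2) = 72.6°.

θ ≈ 72.6°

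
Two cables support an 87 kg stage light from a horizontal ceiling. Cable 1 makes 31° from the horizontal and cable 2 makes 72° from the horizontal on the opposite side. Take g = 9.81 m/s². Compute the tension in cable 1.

T_1 ≈ 271 N

Weight W = 87 × 9.81 = 853.5 N acts straight down.
Horizontal: T_1 cos 31° = T_2 cos 72°  →  T_2 = 2.774 T_1.
Vertical: T_1 sin 31° + T_2 sin 72° = 853.5.
Substituting the horizontal relation into the vertical equation gives 3.153 T_1 = 853.5, so T_1 = 270.7 N.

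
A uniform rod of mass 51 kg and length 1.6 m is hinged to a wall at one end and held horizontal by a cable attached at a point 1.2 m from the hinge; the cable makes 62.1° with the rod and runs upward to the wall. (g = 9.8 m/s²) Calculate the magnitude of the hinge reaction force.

Take torques about the hinge: T sin 62.1° · 1.2 = 51×9.8×0.8 = 399.84 N·m.
So T = 399.84 / (0.8838 × 1.2) = 377.02 N.
ΣF_x = 0: H_x = T cos 62.1° = 176.42 N.
ΣF_y = 0: H_y = (51×9.8) − T sin 62.1° = 499.8 − 333.2 = 166.6 N.
|H| = √(H_x² + H_y²) = √((176.42)² + (166.6)²) = 242.65 N.

|H| ≈ 243 N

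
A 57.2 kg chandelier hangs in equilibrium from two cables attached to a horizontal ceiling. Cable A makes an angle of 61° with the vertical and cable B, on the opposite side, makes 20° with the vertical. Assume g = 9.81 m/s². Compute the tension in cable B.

Angles from the horizontal: cable A is 90° − 61° = 29°, cable B is 90° − 20° = 70°.
Weight W = 57.2 × 9.81 = 561.1 N acts straight down.
Horizontal: T_A cos 29° = T_B cos 70°  →  T_A = 0.3911 T_B.
Vertical: T_A sin 29° + T_B sin 70° = 561.1.
Substituting the horizontal relation into the vertical equation gives 1.129 T_B = 561.1, so T_B = 496.9 N.

T_B ≈ 497 N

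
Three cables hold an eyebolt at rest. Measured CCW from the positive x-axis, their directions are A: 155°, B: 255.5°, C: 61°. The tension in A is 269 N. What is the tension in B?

T_B ≈ 1070 N

Resolve: ΣF_x = 269 cos 155° + T_B cos 255.5° + T_C cos 61° = 0.
        ΣF_y = 269 sin 155° + T_B sin 255.5° + T_C sin 61° = 0.
The known terms sum to (-243.8, 113.7) N, so -0.2504 T_B + 0.4848 T_C = 243.8 and -0.9681 T_B + 0.8746 T_C = -113.7.
Solving simultaneously: T_B = 1072 N, T_C = 1056 N.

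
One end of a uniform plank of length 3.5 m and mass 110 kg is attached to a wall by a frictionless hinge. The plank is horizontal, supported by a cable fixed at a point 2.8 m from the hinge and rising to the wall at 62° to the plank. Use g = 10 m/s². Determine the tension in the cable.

Take torques about the hinge: T sin 62° · 2.8 = 110×10×1.75 = 1925 N·m.
So T = 1925 / (0.8829 × 2.8) = 778.64 N.

T ≈ 779 N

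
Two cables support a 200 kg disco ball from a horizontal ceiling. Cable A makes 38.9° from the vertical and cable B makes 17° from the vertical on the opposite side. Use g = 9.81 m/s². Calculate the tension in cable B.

T_B ≈ 1490 N

Angles from the horizontal: cable A is 90° − 38.9° = 51.1°, cable B is 90° − 17° = 73°.
Weight W = 200 × 9.81 = 1962 N acts straight down.
Horizontal: T_A cos 51.1° = T_B cos 73°  →  T_A = 0.4656 T_B.
Vertical: T_A sin 51.1° + T_B sin 73° = 1962.
Substituting the horizontal relation into the vertical equation gives 1.319 T_B = 1962, so T_B = 1488 N.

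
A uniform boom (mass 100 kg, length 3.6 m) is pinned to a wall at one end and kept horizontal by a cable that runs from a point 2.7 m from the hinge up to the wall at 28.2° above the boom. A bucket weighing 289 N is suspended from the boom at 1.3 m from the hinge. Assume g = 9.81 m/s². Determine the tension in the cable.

T ≈ 1680 N

Take torques about the hinge: T sin 28.2° · 2.7 = 100×9.81×1.8 + 289×1.3 = 2141.5 N·m.
So T = 2141.5 / (0.4726 × 2.7) = 1678.4 N.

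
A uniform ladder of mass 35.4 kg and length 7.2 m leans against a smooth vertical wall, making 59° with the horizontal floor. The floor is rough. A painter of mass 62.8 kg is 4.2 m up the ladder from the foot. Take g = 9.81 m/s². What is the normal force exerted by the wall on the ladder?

N_wall ≈ 320 N

Torques about the foot: N_wall · 7.2 sin 59° = 35.4×9.81×3.6 cos 59° + 62.8×9.81×4.2 cos 59° → N_wall = 320.26 N.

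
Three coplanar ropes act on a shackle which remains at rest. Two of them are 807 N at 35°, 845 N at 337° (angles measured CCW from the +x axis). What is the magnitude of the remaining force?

F ≈ 1440 N

Sum the known components: ΣF_x = 1439 N, ΣF_y = 132.7 N.
For equilibrium the remaining force must supply (−ΣF_x, −ΣF_y) = (-1439, -132.7) N.
Magnitude = √((-1439)² + (-132.7)²) = 1445 N; direction = atan2(-132.7, -1439) = 185.3°.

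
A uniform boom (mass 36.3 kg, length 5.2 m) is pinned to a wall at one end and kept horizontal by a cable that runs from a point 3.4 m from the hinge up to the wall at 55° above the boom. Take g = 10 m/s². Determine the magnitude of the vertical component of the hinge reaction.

|H_y| ≈ 85.4 N

Take torques about the hinge: T sin 55° · 3.4 = 36.3×10×2.6 = 943.8 N·m.
So T = 943.8 / (0.8192 × 3.4) = 338.87 N.
ΣF_y = 0: H_y = (36.3×10) − T sin 55° = 363 − 277.59 = 85.412 N.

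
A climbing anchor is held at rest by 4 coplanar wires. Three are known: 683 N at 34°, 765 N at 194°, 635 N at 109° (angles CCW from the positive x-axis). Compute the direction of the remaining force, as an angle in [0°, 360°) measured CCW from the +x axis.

Sum the known components: ΣF_x = -382.8 N, ΣF_y = 797.3 N.
For equilibrium the remaining force must supply (−ΣF_x, −ΣF_y) = (382.8, -797.3) N.
Magnitude = √((382.8)² + (-797.3)²) = 884.4 N; direction = atan2(-797.3, 382.8) = 295.6°.

θ ≈ 296°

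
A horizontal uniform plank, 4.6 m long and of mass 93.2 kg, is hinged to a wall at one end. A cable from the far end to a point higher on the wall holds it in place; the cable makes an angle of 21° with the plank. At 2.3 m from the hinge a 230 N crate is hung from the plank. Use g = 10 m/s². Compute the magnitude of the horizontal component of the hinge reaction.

H_x ≈ 1510 N

Take torques about the hinge: T sin 21° · 4.6 = 93.2×10×2.3 + 230×2.3 = 2672.6 N·m.
So T = 2672.6 / (0.3584 × 4.6) = 1621.2 N.
ΣF_x = 0: H_x = T cos 21° = 1513.6 N.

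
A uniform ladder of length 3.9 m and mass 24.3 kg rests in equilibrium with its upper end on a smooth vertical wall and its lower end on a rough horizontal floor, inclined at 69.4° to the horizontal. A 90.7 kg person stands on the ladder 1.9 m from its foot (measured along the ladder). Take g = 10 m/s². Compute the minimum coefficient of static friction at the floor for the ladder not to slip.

μ_min ≈ 0.184

ΣF_y = 0: N_floor = 24.3×10 + 90.7×10 = 1150 N.
Torques about the foot: N_wall · 3.9 sin 69.4° = 24.3×10×1.95 cos 69.4° + 90.7×10×1.9 cos 69.4° → N_wall = 211.76 N.
ΣF_x = 0: f_floor = N_wall = 211.76 N.
μ_min = f_floor / N_floor = 211.76 / 1150 = 0.1841.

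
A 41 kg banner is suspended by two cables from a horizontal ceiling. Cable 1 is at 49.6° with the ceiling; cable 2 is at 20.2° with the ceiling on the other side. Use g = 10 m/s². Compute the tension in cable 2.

T_2 ≈ 283 N

Weight W = 41 × 10 = 410 N acts straight down.
Horizontal: T_1 cos 49.6° = T_2 cos 20.2°  →  T_1 = 1.448 T_2.
Vertical: T_1 sin 49.6° + T_2 sin 20.2° = 410.
Substituting the horizontal relation into the vertical equation gives 1.448 T_2 = 410, so T_2 = 283.1 N.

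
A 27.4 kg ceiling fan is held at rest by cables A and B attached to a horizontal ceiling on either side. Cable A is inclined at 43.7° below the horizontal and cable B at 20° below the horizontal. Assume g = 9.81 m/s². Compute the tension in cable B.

Weight W = 27.4 × 9.81 = 268.8 N acts straight down.
Horizontal: T_A cos 43.7° = T_B cos 20°  →  T_A = 1.3 T_B.
Vertical: T_A sin 43.7° + T_B sin 20° = 268.8.
Substituting the horizontal relation into the vertical equation gives 1.24 T_B = 268.8, so T_B = 216.8 N.

T_B ≈ 217 N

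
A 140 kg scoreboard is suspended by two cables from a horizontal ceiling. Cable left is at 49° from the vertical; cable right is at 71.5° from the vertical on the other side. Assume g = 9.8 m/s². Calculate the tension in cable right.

T_right ≈ 1200 N

Angles from the horizontal: cable left is 90° − 49° = 41°, cable right is 90° − 71.5° = 18.5°.
Weight W = 140 × 9.8 = 1372 N acts straight down.
Horizontal: T_left cos 41° = T_right cos 18.5°  →  T_left = 1.257 T_right.
Vertical: T_left sin 41° + T_right sin 18.5° = 1372.
Substituting the horizontal relation into the vertical equation gives 1.142 T_right = 1372, so T_right = 1202 N.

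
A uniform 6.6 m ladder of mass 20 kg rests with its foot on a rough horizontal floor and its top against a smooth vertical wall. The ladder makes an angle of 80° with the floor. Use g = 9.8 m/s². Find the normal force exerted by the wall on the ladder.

Torques about the foot: N_wall · 6.6 sin 80° = 20×9.8×3.3 cos 80° → N_wall = 17.28 N.

N_wall ≈ 17.3 N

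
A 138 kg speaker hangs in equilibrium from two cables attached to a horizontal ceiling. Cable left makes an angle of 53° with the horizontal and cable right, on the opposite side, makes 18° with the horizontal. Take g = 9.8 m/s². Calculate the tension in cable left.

T_left ≈ 1360 N

Weight W = 138 × 9.8 = 1352 N acts straight down.
Horizontal: T_left cos 53° = T_right cos 18°  →  T_right = 0.6328 T_left.
Vertical: T_left sin 53° + T_right sin 18° = 1352.
Substituting the horizontal relation into the vertical equation gives 0.9942 T_left = 1352, so T_left = 1360 N.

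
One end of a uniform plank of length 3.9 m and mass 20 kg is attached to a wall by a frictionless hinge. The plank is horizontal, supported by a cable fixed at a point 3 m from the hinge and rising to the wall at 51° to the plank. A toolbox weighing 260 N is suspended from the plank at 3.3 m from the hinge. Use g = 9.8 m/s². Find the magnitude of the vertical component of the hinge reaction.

|H_y| ≈ 42.6 N

Take torques about the hinge: T sin 51° · 3 = 20×9.8×1.95 + 260×3.3 = 1240.2 N·m.
So T = 1240.2 / (0.7771 × 3) = 531.95 N.
ΣF_y = 0: H_y = (20×9.8 + 260) − T sin 51° = 456 − 413.4 = 42.6 N.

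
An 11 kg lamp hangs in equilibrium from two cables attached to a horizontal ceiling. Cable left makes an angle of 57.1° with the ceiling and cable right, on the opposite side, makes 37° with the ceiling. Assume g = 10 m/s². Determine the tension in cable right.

T_right ≈ 59.9 N

Weight W = 11 × 10 = 110 N acts straight down.
Horizontal: T_left cos 57.1° = T_right cos 37°  →  T_left = 1.47 T_right.
Vertical: T_left sin 57.1° + T_right sin 37° = 110.
Substituting the horizontal relation into the vertical equation gives 1.836 T_right = 110, so T_right = 59.9 N.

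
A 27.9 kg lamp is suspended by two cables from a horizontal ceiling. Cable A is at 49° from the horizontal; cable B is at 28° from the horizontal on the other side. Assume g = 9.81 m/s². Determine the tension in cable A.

Weight W = 27.9 × 9.81 = 273.7 N acts straight down.
Horizontal: T_A cos 49° = T_B cos 28°  →  T_B = 0.743 T_A.
Vertical: T_A sin 49° + T_B sin 28° = 273.7.
Substituting the horizontal relation into the vertical equation gives 1.104 T_A = 273.7, so T_A = 248 N.

T_A ≈ 248 N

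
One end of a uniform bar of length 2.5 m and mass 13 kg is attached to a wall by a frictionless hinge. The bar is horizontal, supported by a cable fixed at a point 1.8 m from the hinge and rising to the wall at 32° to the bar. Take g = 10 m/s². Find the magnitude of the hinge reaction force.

|H| ≈ 150 N

Take torques about the hinge: T sin 32° · 1.8 = 13×10×1.25 = 162.5 N·m.
So T = 162.5 / (0.5299 × 1.8) = 170.36 N.
ΣF_x = 0: H_x = T cos 32° = 144.47 N.
ΣF_y = 0: H_y = (13×10) − T sin 32° = 130 − 90.278 = 39.722 N.
|H| = √(H_x² + H_y²) = √((144.47)² + (39.722)²) = 149.84 N.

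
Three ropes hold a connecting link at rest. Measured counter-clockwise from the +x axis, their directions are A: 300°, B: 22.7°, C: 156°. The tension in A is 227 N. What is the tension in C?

Resolve: ΣF_x = 227 cos 300° + T_B cos 22.7° + T_C cos 156° = 0.
        ΣF_y = 227 sin 300° + T_B sin 22.7° + T_C sin 156° = 0.
The known terms sum to (113.5, -196.6) N, so 0.9225 T_B − 0.9135 T_C = -113.5 and 0.3859 T_B + 0.4067 T_C = 196.6.
Solving simultaneously: T_B = 183.3 N, T_C = 309.4 N.

T_C ≈ 309 N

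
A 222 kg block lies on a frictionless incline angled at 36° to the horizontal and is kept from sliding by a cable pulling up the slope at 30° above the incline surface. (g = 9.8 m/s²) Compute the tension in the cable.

Take axes along and perpendicular to the incline. Weight components: W sin 36° = 1279 N down-slope, W cos 36° = 1760 N into the surface.
Along incline: T cos 30° = W sin 36° → T = 1477 N.
Perpendicular: N = W cos 36° − T sin 30° = 1022 N.

T ≈ 1480 N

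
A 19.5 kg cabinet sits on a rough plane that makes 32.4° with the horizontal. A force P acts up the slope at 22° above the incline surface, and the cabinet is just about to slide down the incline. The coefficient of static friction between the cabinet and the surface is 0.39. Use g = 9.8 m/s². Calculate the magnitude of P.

On the verge of sliding down the incline, friction equals μN and acts up the slope.
Perpendicular: N + P sin 22° = W cos 32.4° = 161.4 N.
Along incline: P cos 22° + μN = W sin 32.4° with W sin 32.4° = 102.4 N.
Solving the pair for P and N: P = 50.53 N, N = 142.4 N (and f = μN = 55.54 N).

P ≈ 50.5 N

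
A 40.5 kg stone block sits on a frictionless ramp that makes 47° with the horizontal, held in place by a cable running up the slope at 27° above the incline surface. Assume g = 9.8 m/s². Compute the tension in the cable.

T ≈ 326 N

Take axes along and perpendicular to the incline. Weight components: W sin 47° = 290.3 N down-slope, W cos 47° = 270.7 N into the surface.
Along incline: T cos 27° = W sin 47° → T = 325.8 N.
Perpendicular: N = W cos 47° − T sin 27° = 122.8 N.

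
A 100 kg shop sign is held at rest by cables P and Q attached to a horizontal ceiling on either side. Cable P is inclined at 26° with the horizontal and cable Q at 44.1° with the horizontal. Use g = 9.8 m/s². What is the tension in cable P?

T_P ≈ 748 N

Weight W = 100 × 9.8 = 980 N acts straight down.
Horizontal: T_P cos 26° = T_Q cos 44.1°  →  T_Q = 1.252 T_P.
Vertical: T_P sin 26° + T_Q sin 44.1° = 980.
Substituting the horizontal relation into the vertical equation gives 1.309 T_P = 980, so T_P = 748.5 N.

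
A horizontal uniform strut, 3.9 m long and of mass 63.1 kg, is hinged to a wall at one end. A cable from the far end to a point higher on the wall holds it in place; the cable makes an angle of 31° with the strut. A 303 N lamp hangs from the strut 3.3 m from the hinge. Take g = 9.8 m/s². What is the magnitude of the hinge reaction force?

Take torques about the hinge: T sin 31° · 3.9 = 63.1×9.8×1.95 + 303×3.3 = 2205.7 N·m.
So T = 2205.7 / (0.5150 × 3.9) = 1098.1 N.
ΣF_x = 0: H_x = T cos 31° = 941.27 N.
ΣF_y = 0: H_y = (63.1×9.8 + 303) − T sin 31° = 921.38 − 565.57 = 355.81 N.
|H| = √(H_x² + H_y²) = √((941.27)² + (355.81)²) = 1006.3 N.

|H| ≈ 1010 N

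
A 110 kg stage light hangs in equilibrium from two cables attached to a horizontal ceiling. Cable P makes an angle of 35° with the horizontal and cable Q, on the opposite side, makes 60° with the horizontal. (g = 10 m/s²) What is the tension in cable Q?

T_Q ≈ 905 N

Weight W = 110 × 10 = 1100 N acts straight down.
Horizontal: T_P cos 35° = T_Q cos 60°  →  T_P = 0.6104 T_Q.
Vertical: T_P sin 35° + T_Q sin 60° = 1100.
Substituting the horizontal relation into the vertical equation gives 1.216 T_Q = 1100, so T_Q = 904.5 N.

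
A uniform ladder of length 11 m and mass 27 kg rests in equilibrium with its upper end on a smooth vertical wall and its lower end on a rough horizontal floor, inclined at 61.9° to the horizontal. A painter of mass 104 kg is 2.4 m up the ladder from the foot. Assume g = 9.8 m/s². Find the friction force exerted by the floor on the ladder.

Torques about the foot: N_wall · 11 sin 61.9° = 27×9.8×5.5 cos 61.9° + 104×9.8×2.4 cos 61.9° → N_wall = 189.38 N.
ΣF_x = 0: f_floor = N_wall = 189.38 N.

f ≈ 189 N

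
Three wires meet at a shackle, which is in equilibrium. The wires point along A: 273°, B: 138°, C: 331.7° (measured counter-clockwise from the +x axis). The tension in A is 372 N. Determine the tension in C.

Resolve: ΣF_x = 372 cos 273° + T_B cos 138° + T_C cos 331.7° = 0.
        ΣF_y = 372 sin 273° + T_B sin 138° + T_C sin 331.7° = 0.
The known terms sum to (19.47, -371.5) N, so -0.7431 T_B + 0.8805 T_C = -19.47 and 0.6691 T_B − 0.4741 T_C = 371.5.
Solving simultaneously: T_B = 1342 N, T_C = 1111 N.

T_C ≈ 1110 N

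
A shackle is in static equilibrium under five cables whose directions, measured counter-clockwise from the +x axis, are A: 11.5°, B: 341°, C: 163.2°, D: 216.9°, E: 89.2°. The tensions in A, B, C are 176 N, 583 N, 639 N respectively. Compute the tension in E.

Resolve: ΣF_x = 176 cos 11.5° + 583 cos 341° + 639 cos 163.2° + T_D cos 216.9° + T_E cos 89.2° = 0.
        ΣF_y = 176 sin 11.5° + 583 sin 341° + 639 sin 163.2° + T_D sin 216.9° + T_E sin 89.2° = 0.
The known terms sum to (112, 29.97) N, so -0.7997 T_D + 0.0140 T_E = -112 and -0.6004 T_D + 0.9999 T_E = -29.97.
Solving simultaneously: T_D = 141 N, T_E = 54.68 N.

T_E ≈ 54.7 N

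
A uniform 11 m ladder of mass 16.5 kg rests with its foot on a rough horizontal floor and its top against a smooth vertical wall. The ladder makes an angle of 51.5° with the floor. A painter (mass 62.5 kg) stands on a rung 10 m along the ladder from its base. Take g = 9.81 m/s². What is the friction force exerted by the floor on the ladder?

Torques about the foot: N_wall · 11 sin 51.5° = 16.5×9.81×5.5 cos 51.5° + 62.5×9.81×10 cos 51.5° → N_wall = 507.74 N.
ΣF_x = 0: f_floor = N_wall = 507.74 N.

f ≈ 508 N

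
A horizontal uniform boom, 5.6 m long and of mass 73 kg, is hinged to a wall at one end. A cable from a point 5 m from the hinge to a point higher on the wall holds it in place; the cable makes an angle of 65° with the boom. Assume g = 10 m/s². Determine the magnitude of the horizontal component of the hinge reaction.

H_x ≈ 191 N

Take torques about the hinge: T sin 65° · 5 = 73×10×2.8 = 2044 N·m.
So T = 2044 / (0.9063 × 5) = 451.06 N.
ΣF_x = 0: H_x = T cos 65° = 190.63 N.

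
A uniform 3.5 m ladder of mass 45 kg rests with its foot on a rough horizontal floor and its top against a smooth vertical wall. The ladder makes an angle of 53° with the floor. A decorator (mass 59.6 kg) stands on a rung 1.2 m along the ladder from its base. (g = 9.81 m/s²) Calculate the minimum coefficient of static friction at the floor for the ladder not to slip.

ΣF_y = 0: N_floor = 45×9.81 + 59.6×9.81 = 1026.1 N.
Torques about the foot: N_wall · 3.5 sin 53° = 45×9.81×1.75 cos 53° + 59.6×9.81×1.2 cos 53° → N_wall = 317.39 N.
ΣF_x = 0: f_floor = N_wall = 317.39 N.
μ_min = f_floor / N_floor = 317.39 / 1026.1 = 0.3093.

μ_min ≈ 0.309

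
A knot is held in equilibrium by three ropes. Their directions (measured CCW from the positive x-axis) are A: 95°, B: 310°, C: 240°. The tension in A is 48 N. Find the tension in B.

T_B ≈ 29.3 N

Resolve: ΣF_x = 48 cos 95° + T_B cos 310° + T_C cos 240° = 0.
        ΣF_y = 48 sin 95° + T_B sin 310° + T_C sin 240° = 0.
The known terms sum to (-4.183, 47.82) N, so 0.6428 T_B − 0.5000 T_C = 4.183 and -0.7660 T_B − 0.8660 T_C = -47.82.
Solving simultaneously: T_B = 29.30 N, T_C = 29.30 N.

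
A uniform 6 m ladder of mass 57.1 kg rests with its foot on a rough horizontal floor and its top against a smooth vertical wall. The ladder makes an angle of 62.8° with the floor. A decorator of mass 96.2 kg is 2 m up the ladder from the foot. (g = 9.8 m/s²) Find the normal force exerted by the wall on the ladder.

N_wall ≈ 305 N

Torques about the foot: N_wall · 6 sin 62.8° = 57.1×9.8×3 cos 62.8° + 96.2×9.8×2 cos 62.8° → N_wall = 305.3 N.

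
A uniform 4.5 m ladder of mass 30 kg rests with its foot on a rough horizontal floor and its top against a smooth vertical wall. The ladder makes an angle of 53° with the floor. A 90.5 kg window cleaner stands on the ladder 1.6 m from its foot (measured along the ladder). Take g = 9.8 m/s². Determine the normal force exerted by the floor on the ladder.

N_floor ≈ 1180 N

ΣF_y = 0: N_floor = 30×9.8 + 90.5×9.8 = 1180.9 N.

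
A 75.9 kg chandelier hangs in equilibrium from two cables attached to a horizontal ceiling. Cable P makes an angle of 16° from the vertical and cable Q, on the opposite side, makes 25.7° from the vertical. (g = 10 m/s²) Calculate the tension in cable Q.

T_Q ≈ 314 N

Angles from the horizontal: cable P is 90° − 16° = 74°, cable Q is 90° − 25.7° = 64.3°.
Weight W = 75.9 × 10 = 759 N acts straight down.
Horizontal: T_P cos 74° = T_Q cos 64.3°  →  T_P = 1.573 T_Q.
Vertical: T_P sin 74° + T_Q sin 64.3° = 759.
Substituting the horizontal relation into the vertical equation gives 2.413 T_Q = 759, so T_Q = 314.5 N.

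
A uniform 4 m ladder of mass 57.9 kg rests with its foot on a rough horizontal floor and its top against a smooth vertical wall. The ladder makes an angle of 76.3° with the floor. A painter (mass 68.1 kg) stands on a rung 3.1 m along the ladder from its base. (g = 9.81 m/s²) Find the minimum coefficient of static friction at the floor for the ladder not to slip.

ΣF_y = 0: N_floor = 57.9×9.81 + 68.1×9.81 = 1236.1 N.
Torques about the foot: N_wall · 4 sin 76.3° = 57.9×9.81×2 cos 76.3° + 68.1×9.81×3.1 cos 76.3° → N_wall = 195.44 N.
ΣF_x = 0: f_floor = N_wall = 195.44 N.
μ_min = f_floor / N_floor = 195.44 / 1236.1 = 0.1581.

μ_min ≈ 0.158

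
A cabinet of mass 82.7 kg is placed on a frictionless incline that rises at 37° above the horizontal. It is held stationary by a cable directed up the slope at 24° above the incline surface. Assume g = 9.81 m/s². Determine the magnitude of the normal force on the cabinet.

Take axes along and perpendicular to the incline. Weight components: W sin 37° = 488.2 N down-slope, W cos 37° = 647.9 N into the surface.
Along incline: T cos 24° = W sin 37° → T = 534.5 N.
Perpendicular: N = W cos 37° − T sin 24° = 430.5 N.

N ≈ 431 N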